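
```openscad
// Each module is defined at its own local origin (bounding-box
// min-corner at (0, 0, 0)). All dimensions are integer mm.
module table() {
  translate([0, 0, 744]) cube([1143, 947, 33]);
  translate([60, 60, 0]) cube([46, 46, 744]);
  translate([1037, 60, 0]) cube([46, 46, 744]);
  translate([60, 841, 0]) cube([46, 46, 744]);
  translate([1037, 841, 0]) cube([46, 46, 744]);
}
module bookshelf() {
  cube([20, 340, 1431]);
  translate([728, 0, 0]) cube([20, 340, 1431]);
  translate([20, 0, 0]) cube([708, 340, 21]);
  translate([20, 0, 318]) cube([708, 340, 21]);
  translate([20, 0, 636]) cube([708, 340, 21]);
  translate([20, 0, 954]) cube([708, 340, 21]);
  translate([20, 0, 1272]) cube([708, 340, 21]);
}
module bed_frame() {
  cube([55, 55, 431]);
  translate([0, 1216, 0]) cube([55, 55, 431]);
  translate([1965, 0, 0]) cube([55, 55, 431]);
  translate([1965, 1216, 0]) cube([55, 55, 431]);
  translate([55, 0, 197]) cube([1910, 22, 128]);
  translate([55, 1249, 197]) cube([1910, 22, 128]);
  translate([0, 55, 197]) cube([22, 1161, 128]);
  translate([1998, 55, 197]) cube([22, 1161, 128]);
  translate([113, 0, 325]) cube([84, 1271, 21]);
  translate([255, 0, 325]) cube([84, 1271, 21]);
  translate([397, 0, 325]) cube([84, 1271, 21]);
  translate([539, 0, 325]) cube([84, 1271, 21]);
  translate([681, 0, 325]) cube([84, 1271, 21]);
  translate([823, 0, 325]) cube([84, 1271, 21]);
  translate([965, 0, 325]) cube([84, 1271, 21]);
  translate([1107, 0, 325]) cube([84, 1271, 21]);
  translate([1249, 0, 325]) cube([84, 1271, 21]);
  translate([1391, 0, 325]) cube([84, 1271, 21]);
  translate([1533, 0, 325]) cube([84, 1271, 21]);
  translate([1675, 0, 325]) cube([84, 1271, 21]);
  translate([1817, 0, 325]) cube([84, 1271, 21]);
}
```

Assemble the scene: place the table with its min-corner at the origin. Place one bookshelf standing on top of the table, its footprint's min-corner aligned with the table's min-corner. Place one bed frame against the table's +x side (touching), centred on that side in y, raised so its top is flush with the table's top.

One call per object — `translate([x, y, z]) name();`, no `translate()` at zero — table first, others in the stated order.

table();
translate([0, 0, 777]) bookshelf();
translate([1143, -162, 346]) bed_frame();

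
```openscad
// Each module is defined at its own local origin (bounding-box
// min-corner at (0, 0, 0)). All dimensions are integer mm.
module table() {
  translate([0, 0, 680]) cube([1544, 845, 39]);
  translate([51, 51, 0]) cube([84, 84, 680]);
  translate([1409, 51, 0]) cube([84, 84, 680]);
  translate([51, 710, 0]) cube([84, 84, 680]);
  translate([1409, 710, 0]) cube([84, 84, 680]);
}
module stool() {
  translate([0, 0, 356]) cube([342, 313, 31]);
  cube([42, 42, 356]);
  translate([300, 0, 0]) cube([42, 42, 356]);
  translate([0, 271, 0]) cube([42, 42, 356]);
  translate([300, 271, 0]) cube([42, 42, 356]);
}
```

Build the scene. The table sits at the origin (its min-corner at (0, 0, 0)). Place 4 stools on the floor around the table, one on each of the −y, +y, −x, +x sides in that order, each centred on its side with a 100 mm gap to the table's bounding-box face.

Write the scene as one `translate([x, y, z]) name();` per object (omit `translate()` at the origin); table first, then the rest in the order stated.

table();
translate([601, -413, 0]) stool();
translate([601, 945, 0]) stool();
translate([-442, 266, 0]) stool();
translate([1644, 266, 0]) stool();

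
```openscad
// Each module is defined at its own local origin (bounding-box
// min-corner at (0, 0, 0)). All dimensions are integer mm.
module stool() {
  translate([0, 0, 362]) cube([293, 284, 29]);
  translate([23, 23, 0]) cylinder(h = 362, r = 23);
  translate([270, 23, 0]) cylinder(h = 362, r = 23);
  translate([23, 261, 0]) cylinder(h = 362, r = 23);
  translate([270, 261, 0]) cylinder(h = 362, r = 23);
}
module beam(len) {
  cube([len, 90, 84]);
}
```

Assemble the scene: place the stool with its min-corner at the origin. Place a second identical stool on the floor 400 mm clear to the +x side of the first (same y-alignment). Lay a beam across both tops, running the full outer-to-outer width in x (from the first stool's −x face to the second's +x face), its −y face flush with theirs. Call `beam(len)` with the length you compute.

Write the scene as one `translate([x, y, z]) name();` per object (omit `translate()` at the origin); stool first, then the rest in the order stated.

stool();
translate([693, 0, 0]) stool();
translate([0, 0, 391]) beam(986);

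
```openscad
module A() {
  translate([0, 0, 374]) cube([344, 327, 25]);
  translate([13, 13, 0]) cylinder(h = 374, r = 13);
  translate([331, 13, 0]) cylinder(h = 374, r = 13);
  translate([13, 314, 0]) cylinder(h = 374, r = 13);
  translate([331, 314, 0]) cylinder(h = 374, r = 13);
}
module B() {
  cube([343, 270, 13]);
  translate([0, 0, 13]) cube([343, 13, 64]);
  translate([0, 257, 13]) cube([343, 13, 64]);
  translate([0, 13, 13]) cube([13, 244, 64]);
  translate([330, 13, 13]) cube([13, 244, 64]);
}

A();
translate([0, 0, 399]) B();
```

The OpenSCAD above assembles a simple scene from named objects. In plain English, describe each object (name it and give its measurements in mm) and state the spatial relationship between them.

A is a four-legged stool. The seat is a 344×327×25 mm slab whose top surface is at z = 399 mm; four round legs, each 26 mm in diameter, run from the floor (z = 0) to the underside of the seat, each leg's axis is inset half a diameter from the nearest pair of seat edges (so the leg's bounding box is flush with the corner).

B is an open storage box with external size 343×270×77 mm and wall thickness 13 mm (the base is also 13 mm thick). The base covers the whole footprint; the four walls stand on the base, with the y-facing walls full-width and the x-facing walls fitting between their inner faces.

The open box is on top of the stool.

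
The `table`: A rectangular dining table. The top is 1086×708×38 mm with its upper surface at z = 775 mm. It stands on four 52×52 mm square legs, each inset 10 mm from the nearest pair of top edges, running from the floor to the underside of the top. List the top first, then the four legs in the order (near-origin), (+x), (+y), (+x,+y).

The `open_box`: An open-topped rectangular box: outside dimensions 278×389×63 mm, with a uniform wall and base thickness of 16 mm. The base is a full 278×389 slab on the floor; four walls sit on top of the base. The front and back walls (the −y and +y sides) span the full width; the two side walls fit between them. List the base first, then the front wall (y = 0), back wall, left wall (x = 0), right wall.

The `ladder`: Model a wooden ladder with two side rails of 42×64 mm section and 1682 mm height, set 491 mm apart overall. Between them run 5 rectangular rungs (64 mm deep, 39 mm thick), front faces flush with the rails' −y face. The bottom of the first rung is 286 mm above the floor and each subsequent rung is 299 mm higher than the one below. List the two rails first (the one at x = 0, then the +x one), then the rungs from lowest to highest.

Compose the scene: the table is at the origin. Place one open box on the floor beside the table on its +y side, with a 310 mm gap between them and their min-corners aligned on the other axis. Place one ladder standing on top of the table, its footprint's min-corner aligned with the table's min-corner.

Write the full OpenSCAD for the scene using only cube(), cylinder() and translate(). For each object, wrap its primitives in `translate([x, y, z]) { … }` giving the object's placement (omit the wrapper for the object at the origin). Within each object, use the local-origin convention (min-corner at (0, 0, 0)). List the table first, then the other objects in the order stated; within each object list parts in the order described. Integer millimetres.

translate([0, 0, 737]) cube([1086, 708, 38]);
translate([10, 10, 0]) cube([52, 52, 737]);
translate([1024, 10, 0]) cube([52, 52, 737]);
translate([10, 646, 0]) cube([52, 52, 737]);
translate([1024, 646, 0]) cube([52, 52, 737]);
translate([0, 1018, 0]) {
  cube([278, 389, 16]);
  translate([0, 0, 16]) cube([278, 16, 47]);
  translate([0, 373, 16]) cube([278, 16, 47]);
  translate([0, 16, 16]) cube([16, 357, 47]);
  translate([262, 16, 16]) cube([16, 357, 47]);
}
translate([0, 0, 775]) {
  cube([42, 64, 1682]);
  translate([449, 0, 0]) cube([42, 64, 1682]);
  translate([42, 0, 286]) cube([407, 64, 39]);
  translate([42, 0, 585]) cube([407, 64, 39]);
  translate([42, 0, 884]) cube([407, 64, 39]);
  translate([42, 0, 1183]) cube([407, 64, 39]);
  translate([42, 0, 1482]) cube([407, 64, 39]);
}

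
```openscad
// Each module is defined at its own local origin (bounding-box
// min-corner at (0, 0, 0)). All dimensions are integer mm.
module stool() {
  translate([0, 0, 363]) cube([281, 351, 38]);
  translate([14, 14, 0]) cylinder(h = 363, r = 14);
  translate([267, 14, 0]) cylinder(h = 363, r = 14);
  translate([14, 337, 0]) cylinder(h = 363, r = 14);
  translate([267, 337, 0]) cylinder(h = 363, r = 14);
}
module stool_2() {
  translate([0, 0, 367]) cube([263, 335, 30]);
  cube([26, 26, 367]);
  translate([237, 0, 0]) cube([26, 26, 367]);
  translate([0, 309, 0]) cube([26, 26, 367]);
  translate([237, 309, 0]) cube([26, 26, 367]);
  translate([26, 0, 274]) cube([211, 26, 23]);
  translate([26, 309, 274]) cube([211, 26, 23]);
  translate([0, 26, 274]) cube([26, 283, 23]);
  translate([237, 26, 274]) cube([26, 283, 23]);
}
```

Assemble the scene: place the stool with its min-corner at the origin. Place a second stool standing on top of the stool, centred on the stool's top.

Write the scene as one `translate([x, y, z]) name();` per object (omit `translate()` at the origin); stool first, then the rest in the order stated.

stool();
translate([9, 8, 401]) stool_2();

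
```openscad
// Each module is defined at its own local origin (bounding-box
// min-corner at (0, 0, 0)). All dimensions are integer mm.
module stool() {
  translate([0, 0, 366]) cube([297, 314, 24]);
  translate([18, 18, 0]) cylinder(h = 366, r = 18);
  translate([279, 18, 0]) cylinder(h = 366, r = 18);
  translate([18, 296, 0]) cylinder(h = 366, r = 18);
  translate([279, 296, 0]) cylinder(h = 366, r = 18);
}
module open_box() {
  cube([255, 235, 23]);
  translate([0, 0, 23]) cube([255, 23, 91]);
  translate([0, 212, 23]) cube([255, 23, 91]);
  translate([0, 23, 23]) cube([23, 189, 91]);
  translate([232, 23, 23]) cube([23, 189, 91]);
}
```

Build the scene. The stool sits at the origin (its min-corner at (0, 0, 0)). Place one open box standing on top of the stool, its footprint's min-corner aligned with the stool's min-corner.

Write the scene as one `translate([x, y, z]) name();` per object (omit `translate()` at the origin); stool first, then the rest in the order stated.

stool();
translate([0, 0, 390]) open_box();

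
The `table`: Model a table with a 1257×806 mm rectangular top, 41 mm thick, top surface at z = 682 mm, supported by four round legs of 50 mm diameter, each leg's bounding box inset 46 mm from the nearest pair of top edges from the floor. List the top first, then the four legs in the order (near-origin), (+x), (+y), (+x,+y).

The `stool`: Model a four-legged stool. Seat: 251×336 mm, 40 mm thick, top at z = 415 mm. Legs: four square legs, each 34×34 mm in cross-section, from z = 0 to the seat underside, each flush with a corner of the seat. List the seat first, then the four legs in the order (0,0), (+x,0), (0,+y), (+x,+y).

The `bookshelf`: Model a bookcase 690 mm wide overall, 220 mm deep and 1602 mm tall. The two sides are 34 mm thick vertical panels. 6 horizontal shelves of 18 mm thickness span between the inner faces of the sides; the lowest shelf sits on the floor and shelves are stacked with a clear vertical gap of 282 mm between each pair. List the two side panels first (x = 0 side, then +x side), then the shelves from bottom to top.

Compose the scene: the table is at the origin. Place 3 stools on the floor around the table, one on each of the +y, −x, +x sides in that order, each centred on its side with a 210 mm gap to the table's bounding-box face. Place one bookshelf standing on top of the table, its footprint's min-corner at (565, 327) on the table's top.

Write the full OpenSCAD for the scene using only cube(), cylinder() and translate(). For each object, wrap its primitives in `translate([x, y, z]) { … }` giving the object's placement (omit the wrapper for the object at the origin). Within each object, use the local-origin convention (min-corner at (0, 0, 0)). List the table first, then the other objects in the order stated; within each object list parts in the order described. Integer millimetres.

translate([0, 0, 641]) cube([1257, 806, 41]);
translate([71, 71, 0]) cylinder(h = 641, r = 25);
translate([1186, 71, 0]) cylinder(h = 641, r = 25);
translate([71, 735, 0]) cylinder(h = 641, r = 25);
translate([1186, 735, 0]) cylinder(h = 641, r = 25);
translate([503, 1016, 0]) {
  translate([0, 0, 375]) cube([251, 336, 40]);
  cube([34, 34, 375]);
  translate([217, 0, 0]) cube([34, 34, 375]);
  translate([0, 302, 0]) cube([34, 34, 375]);
  translate([217, 302, 0]) cube([34, 34, 375]);
}
translate([-461, 235, 0]) {
  translate([0, 0, 375]) cube([251, 336, 40]);
  cube([34, 34, 375]);
  translate([217, 0, 0]) cube([34, 34, 375]);
  translate([0, 302, 0]) cube([34, 34, 375]);
  translate([217, 302, 0]) cube([34, 34, 375]);
}
translate([1467, 235, 0]) {
  translate([0, 0, 375]) cube([251, 336, 40]);
  cube([34, 34, 375]);
  translate([217, 0, 0]) cube([34, 34, 375]);
  translate([0, 302, 0]) cube([34, 34, 375]);
  translate([217, 302, 0]) cube([34, 34, 375]);
}
translate([565, 327, 682]) {
  cube([34, 220, 1602]);
  translate([656, 0, 0]) cube([34, 220, 1602]);
  translate([34, 0, 0]) cube([622, 220, 18]);
  translate([34, 0, 300]) cube([622, 220, 18]);
  translate([34, 0, 600]) cube([622, 220, 18]);
  translate([34, 0, 900]) cube([622, 220, 18]);
  translate([34, 0, 1200]) cube([622, 220, 18]);
  translate([34, 0, 1500]) cube([622, 220, 18]);
}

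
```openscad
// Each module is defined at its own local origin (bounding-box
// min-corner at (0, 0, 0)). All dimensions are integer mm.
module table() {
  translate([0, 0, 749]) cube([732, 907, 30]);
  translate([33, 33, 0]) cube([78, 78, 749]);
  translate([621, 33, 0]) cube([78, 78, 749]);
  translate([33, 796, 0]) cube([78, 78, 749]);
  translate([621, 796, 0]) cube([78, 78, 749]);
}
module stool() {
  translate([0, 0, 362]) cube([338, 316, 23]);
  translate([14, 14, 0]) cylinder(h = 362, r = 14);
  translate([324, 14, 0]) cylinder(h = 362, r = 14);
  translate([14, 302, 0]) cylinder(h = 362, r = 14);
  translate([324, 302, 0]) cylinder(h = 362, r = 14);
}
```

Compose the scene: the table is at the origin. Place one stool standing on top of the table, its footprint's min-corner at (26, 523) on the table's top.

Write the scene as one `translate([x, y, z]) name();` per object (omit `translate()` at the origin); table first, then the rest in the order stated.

table();
translate([26, 523, 779]) stool();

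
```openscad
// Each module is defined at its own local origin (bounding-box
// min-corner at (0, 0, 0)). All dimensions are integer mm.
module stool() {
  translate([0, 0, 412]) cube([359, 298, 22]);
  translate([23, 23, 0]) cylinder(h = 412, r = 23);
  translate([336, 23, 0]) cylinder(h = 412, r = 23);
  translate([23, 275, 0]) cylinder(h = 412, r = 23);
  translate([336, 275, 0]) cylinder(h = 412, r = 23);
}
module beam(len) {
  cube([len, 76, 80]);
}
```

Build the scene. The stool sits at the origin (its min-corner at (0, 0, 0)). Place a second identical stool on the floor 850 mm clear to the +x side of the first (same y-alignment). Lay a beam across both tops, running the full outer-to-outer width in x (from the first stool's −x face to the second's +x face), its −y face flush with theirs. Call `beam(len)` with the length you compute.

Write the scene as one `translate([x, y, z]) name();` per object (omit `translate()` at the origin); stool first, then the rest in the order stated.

stool();
translate([1209, 0, 0]) stool();
translate([0, 0, 434]) beam(1568);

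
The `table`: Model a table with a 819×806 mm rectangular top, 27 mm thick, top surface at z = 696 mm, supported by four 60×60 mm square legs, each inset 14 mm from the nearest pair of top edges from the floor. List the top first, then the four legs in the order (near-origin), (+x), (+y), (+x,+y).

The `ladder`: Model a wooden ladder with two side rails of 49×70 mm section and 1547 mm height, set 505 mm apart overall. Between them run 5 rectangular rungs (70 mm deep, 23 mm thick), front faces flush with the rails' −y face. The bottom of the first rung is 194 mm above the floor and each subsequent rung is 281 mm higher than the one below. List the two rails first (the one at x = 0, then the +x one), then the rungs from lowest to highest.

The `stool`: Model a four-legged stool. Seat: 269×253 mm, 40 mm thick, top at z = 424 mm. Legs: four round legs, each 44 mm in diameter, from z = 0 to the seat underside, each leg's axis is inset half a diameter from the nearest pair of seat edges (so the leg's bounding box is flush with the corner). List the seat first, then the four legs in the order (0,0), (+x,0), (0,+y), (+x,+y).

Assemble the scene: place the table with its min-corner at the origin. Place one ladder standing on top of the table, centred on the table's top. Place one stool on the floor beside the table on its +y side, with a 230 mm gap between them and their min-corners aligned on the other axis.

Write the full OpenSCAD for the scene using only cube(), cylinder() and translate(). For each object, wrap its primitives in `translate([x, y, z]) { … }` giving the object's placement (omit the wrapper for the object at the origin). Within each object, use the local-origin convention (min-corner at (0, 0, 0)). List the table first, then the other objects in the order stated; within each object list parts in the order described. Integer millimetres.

translate([0, 0, 669]) cube([819, 806, 27]);
translate([14, 14, 0]) cube([60, 60, 669]);
translate([745, 14, 0]) cube([60, 60, 669]);
translate([14, 732, 0]) cube([60, 60, 669]);
translate([745, 732, 0]) cube([60, 60, 669]);
translate([157, 368, 696]) {
  cube([49, 70, 1547]);
  translate([456, 0, 0]) cube([49, 70, 1547]);
  translate([49, 0, 194]) cube([407, 70, 23]);
  translate([49, 0, 475]) cube([407, 70, 23]);
  translate([49, 0, 756]) cube([407, 70, 23]);
  translate([49, 0, 1037]) cube([407, 70, 23]);
  translate([49, 0, 1318]) cube([407, 70, 23]);
}
translate([0, 1036, 0]) {
  translate([0, 0, 384]) cube([269, 253, 40]);
  translate([22, 22, 0]) cylinder(h = 384, r = 22);
  translate([247, 22, 0]) cylinder(h = 384, r = 22);
  translate([22, 231, 0]) cylinder(h = 384, r = 22);
  translate([247, 231, 0]) cylinder(h = 384, r = 22);
}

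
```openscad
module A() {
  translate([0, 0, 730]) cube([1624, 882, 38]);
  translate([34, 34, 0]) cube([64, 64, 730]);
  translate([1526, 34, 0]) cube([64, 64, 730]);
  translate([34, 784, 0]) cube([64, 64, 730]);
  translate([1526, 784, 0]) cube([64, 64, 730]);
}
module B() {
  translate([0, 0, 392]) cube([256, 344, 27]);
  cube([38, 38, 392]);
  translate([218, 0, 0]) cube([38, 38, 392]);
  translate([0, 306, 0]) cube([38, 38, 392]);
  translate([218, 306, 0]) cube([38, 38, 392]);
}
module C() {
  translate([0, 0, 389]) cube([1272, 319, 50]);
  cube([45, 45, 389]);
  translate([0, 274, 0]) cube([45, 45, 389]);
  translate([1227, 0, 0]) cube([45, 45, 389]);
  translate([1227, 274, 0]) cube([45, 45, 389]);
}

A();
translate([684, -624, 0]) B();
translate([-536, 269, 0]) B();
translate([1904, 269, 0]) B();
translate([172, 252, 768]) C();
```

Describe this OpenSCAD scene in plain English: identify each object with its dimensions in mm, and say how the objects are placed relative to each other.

A is a rectangular dining table. The top is 1624×882×38 mm with its upper surface at z = 768 mm. It stands on four 64×64 mm square legs, each inset 34 mm from the nearest pair of top edges, running from the floor to the underside of the top.

B is a four-legged stool. The seat is a 256×344×27 mm slab whose top surface is at z = 419 mm; four square legs, each 38×38 mm in cross-section, run from the floor (z = 0) to the underside of the seat, each flush with a corner of the seat.

C is a long wooden bench with a 1272 mm (x) × 319 mm (y) seat, 50 mm thick, its top surface 439 mm above the floor. Four 45 mm square legs at the seat corners, flush with the edges, run from z = 0 to the seat underside.

Three stools sit around the table at the −y, −x, +x sides. The bench is on top of the table.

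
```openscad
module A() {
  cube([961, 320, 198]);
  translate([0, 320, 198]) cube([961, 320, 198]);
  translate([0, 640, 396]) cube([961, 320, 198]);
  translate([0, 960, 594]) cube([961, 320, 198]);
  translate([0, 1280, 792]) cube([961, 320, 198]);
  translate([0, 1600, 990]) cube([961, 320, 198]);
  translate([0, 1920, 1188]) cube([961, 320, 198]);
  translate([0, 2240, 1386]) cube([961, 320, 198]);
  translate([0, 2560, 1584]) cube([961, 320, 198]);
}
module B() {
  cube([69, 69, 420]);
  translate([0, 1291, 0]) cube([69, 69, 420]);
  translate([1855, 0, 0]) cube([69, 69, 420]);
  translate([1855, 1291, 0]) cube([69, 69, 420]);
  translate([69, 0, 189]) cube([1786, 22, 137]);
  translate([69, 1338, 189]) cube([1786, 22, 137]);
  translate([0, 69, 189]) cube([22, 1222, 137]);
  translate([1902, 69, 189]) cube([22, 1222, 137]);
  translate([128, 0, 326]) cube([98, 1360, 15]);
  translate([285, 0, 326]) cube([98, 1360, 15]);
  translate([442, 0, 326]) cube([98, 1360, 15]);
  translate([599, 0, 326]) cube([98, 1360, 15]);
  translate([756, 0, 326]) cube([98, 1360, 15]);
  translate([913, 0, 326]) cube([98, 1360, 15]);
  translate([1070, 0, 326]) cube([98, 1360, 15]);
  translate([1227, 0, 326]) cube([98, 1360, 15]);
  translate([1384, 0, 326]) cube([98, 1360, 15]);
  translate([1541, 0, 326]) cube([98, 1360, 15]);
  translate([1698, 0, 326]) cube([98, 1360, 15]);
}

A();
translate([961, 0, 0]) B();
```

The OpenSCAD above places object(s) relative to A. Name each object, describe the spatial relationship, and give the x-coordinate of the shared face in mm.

A is a staircase. B is a bed frame. The bed frame is against the staircase's +x side, with their −y faces flush. The x-coordinate of the shared face is 961 mm.

The staircase's +x face and the bed frame's −x face are both at x = 961 mm.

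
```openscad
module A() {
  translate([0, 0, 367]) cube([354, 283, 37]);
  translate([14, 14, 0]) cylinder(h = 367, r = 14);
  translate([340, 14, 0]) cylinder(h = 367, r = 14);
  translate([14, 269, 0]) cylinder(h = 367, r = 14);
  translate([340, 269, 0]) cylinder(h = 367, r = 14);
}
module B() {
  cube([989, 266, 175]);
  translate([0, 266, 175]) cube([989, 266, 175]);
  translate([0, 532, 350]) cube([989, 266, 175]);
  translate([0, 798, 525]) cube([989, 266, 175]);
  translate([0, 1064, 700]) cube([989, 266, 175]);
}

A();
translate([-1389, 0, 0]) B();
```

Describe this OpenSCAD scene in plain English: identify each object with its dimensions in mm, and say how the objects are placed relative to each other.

A is a four-legged stool. The seat is 354×283 mm, 37 mm thick, top at z = 404 mm. It stands on four round legs, each 28 mm in diameter, from z = 0 to the seat underside, each leg's axis is inset half a diameter from the nearest pair of seat edges (so the leg's bounding box is flush with the corner).

B is a run of 5 identical solid stair steps. Each tread is 989×266 mm and each step block is 175 mm high. Step 1 rests on the floor; step k is offset from step 1 by (k−1)×266 mm in y and (k−1)×175 mm in z.

The staircase is on the floor beside the stool on its −x side.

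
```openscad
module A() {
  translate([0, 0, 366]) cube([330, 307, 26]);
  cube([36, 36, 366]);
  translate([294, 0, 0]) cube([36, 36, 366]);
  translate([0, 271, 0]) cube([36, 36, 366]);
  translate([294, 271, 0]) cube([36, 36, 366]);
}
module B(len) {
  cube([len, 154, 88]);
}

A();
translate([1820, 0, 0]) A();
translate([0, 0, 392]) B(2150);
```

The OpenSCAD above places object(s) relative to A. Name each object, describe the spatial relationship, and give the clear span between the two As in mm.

Second stool starts at x = 1820; first ends at x = 330; clear span = 1820 − 330 = 1490 mm.

A is a stool. B is a beam. A beam spans the tops of two stools. The clear span between the two stools is 1490 mm.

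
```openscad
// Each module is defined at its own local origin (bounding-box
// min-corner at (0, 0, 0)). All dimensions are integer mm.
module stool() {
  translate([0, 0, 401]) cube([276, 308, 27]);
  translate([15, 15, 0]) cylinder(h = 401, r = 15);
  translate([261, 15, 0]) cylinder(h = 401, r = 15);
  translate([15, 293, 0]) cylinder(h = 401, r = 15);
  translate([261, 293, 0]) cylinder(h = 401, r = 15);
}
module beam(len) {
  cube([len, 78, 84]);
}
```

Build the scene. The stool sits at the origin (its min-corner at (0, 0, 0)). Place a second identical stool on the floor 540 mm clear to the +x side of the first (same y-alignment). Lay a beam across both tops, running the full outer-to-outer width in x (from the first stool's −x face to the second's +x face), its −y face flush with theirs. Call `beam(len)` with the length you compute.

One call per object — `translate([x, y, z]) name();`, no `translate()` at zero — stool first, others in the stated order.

stool();
translate([816, 0, 0]) stool();
translate([0, 0, 428]) beam(1092);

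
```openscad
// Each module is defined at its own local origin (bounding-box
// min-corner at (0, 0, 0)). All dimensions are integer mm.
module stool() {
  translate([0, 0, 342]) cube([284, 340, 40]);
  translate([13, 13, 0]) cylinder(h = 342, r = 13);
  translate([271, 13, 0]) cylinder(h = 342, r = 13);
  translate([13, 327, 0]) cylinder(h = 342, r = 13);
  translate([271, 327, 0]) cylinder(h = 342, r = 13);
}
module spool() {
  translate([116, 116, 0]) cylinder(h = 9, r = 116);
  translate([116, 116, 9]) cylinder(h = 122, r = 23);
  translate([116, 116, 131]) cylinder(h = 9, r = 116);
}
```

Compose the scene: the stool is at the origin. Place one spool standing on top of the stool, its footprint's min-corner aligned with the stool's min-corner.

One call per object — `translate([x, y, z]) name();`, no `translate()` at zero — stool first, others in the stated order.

stool();
translate([0, 0, 382]) spool();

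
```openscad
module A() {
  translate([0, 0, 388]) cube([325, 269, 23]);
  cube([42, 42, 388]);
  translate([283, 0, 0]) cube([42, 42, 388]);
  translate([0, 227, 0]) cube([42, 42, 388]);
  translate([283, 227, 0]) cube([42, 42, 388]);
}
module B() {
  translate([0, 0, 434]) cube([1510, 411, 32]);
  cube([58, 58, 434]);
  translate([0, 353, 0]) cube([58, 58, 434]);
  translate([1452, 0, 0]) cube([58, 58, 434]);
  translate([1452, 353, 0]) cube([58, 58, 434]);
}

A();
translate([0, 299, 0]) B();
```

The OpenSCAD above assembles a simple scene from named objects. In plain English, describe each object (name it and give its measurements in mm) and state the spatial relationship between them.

A is a simple wooden stool: a rectangular seat 325 mm (x) by 269 mm (y), 23 mm thick, top face at z = 411 mm, on four square legs, each 42×42 mm in cross-section. The legs rest on z = 0, each flush with a corner of the seat.

B is a bench: a 1510×411 mm seat slab, 32 mm thick, top at z = 466 mm, on four 58×58 mm square legs flush with the seat corners and standing on z = 0.

The bench is on the floor beside the stool on its +y side.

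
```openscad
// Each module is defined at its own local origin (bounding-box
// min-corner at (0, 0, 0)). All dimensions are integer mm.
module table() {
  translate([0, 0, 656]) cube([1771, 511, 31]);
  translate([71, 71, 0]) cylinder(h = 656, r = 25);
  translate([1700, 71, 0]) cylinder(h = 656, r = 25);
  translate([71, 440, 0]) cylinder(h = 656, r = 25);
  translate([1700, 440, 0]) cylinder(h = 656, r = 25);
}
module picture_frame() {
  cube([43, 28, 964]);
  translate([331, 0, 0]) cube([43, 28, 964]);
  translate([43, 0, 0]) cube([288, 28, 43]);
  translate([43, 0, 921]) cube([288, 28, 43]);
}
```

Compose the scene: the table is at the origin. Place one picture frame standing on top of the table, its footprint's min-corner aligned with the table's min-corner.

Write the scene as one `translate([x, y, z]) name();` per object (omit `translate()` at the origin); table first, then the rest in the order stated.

table();
translate([0, 0, 687]) picture_frame();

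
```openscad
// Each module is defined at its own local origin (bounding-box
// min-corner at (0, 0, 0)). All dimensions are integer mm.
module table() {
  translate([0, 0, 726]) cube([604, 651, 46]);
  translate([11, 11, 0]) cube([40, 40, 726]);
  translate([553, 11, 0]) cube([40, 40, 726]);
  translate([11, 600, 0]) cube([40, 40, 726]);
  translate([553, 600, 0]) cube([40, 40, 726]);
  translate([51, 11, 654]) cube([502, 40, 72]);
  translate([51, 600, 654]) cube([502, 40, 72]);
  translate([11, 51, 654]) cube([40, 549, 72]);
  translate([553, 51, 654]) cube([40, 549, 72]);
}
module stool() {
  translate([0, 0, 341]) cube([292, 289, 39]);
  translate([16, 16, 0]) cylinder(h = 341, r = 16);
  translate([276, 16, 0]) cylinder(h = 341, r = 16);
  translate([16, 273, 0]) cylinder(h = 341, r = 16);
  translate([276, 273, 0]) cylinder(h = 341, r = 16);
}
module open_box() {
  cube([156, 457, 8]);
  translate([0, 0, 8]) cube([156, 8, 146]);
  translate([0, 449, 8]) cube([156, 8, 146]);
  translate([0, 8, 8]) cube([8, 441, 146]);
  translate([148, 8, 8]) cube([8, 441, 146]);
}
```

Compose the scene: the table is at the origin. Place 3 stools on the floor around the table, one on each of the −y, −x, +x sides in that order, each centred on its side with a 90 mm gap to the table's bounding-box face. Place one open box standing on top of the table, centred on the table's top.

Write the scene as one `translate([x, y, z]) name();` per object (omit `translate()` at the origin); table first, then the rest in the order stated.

table();
translate([156, -379, 0]) stool();
translate([-382, 181, 0]) stool();
translate([694, 181, 0]) stool();
translate([224, 97, 772]) open_box();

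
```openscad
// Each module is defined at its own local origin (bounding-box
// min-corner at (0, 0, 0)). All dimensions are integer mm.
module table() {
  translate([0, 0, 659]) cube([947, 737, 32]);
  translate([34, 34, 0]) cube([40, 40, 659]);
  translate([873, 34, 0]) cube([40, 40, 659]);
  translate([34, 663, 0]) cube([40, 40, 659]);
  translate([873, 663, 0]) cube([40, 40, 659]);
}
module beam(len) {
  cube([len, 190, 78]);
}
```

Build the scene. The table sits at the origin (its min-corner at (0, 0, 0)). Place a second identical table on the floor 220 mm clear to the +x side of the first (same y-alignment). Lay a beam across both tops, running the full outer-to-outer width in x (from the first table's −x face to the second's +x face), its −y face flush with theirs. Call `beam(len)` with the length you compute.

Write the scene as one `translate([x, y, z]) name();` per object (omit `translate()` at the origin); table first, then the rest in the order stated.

table();
translate([1167, 0, 0]) table();
translate([0, 0, 691]) beam(2114);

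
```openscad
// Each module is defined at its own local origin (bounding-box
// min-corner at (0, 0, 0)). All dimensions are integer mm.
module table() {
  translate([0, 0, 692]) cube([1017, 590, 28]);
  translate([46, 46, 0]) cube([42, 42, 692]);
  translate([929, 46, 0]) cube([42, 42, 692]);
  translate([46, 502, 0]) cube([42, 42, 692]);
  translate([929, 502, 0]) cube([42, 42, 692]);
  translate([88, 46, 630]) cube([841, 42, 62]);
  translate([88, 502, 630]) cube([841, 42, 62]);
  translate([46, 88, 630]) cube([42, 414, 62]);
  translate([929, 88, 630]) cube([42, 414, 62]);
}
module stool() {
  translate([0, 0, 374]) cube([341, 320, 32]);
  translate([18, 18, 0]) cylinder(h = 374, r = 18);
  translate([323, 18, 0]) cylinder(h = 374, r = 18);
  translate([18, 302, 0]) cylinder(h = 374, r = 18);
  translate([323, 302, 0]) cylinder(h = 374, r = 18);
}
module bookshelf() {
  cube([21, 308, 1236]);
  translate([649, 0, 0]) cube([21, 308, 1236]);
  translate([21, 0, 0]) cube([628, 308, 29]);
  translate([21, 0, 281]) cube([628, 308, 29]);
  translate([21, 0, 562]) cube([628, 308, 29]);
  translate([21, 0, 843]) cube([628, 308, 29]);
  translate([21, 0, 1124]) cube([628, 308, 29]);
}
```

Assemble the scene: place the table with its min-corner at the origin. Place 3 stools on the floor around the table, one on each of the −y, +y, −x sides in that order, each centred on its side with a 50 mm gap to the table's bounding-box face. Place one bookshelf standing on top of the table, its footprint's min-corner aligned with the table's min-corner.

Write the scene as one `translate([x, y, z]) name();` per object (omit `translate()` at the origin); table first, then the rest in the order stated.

table();
translate([338, -370, 0]) stool();
translate([338, 640, 0]) stool();
translate([-391, 135, 0]) stool();
translate([0, 0, 720]) bookshelf();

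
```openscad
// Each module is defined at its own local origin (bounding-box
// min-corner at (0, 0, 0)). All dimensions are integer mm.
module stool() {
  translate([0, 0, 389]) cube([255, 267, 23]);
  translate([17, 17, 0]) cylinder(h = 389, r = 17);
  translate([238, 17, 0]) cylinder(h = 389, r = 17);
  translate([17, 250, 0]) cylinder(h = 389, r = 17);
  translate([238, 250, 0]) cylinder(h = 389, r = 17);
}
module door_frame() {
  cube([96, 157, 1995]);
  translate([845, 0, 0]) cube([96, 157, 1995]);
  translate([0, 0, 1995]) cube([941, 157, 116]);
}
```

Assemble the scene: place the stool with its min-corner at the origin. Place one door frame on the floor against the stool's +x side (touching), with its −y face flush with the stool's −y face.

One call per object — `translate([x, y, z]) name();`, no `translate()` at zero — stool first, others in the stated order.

stool();
translate([255, 0, 0]) door_frame();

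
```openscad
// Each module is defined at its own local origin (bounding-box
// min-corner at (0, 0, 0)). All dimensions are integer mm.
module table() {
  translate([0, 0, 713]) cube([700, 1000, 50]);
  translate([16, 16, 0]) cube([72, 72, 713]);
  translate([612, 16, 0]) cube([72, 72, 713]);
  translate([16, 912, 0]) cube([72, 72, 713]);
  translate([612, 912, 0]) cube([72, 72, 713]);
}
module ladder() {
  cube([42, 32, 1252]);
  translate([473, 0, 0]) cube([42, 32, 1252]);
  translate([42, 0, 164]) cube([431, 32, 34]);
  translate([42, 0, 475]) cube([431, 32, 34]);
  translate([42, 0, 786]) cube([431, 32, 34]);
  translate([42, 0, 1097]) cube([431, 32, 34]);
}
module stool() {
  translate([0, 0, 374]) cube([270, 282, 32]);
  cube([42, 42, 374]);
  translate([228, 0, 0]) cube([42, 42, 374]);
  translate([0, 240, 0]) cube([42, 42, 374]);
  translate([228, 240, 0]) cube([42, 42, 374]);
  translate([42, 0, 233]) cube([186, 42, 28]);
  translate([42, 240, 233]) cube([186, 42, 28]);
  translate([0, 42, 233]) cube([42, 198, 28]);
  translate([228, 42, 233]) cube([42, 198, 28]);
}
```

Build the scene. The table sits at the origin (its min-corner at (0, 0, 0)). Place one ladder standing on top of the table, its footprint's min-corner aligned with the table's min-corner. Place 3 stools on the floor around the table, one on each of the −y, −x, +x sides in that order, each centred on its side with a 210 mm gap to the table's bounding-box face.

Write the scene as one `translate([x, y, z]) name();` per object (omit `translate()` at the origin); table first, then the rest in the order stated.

table();
translate([0, 0, 763]) ladder();
translate([215, -492, 0]) stool();
translate([-480, 359, 0]) stool();
translate([910, 359, 0]) stool();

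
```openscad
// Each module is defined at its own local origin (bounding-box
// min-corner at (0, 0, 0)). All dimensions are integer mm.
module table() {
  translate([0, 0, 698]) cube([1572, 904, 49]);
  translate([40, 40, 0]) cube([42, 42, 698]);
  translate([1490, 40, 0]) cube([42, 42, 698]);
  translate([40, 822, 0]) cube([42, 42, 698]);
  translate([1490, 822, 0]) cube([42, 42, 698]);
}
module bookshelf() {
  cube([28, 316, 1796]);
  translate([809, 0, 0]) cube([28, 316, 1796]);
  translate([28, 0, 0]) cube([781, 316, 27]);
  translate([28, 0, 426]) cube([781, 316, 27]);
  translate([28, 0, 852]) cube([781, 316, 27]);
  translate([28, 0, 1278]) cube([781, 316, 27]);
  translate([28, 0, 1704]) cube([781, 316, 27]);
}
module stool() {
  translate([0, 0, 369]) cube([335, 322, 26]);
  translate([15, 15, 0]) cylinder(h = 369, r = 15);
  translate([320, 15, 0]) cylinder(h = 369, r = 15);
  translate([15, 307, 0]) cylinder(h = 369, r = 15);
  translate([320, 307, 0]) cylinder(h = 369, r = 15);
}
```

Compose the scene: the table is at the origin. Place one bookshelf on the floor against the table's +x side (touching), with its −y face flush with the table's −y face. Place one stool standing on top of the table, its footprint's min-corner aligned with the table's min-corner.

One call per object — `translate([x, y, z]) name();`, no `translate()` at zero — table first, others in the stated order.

table();
translate([1572, 0, 0]) bookshelf();
translate([0, 0, 747]) stool();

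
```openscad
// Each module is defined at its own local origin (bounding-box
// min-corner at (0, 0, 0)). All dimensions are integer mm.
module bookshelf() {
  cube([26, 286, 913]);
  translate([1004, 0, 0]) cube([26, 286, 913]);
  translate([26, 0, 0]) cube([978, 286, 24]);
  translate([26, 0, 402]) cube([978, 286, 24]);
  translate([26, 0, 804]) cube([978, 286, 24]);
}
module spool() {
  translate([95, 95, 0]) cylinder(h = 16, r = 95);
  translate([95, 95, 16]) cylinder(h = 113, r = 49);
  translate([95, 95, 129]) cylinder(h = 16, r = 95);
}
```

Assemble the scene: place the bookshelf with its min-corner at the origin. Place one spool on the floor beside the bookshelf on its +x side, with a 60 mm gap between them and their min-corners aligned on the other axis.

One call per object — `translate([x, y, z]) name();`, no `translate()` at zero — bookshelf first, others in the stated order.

bookshelf();
translate([1090, 0, 0]) spool();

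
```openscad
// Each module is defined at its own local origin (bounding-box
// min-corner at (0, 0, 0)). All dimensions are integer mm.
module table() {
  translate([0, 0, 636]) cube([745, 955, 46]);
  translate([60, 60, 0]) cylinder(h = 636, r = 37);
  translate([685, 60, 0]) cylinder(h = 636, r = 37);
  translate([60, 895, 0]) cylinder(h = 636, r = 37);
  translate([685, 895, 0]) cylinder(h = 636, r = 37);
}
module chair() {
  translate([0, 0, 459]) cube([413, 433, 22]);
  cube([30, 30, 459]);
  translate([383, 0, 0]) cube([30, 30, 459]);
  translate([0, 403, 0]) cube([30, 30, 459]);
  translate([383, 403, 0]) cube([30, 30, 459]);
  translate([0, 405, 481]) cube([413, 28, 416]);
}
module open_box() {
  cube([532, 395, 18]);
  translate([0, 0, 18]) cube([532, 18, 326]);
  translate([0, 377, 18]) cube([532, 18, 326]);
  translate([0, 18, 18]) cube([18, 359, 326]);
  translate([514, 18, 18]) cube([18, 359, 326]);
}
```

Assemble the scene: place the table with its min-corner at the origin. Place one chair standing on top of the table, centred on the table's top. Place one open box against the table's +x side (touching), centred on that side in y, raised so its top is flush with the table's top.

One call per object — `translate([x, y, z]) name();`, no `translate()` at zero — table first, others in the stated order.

table();
translate([166, 261, 682]) chair();
translate([745, 280, 338]) open_box();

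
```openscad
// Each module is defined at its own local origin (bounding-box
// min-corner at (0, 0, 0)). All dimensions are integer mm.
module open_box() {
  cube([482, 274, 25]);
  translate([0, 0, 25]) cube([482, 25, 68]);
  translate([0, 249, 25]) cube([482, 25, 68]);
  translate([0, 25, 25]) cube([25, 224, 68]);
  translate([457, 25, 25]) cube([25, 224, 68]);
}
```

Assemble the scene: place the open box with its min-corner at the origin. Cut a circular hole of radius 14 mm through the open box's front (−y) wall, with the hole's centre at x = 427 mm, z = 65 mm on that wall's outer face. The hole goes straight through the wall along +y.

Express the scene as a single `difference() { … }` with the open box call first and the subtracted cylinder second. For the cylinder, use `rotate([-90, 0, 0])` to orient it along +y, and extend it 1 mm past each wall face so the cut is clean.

difference() {
  open_box();
  translate([427, -1, 65]) rotate([-90, 0, 0]) cylinder(h = 27, r = 14);
}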